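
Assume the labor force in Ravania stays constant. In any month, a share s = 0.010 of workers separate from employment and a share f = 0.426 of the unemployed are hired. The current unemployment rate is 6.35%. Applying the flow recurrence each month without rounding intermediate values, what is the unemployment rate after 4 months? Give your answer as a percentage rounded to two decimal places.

Unemployment rate after four months ≈ 2.70%.

With a fixed labor force, u_{t+1} = u_t + s·(1−u_t) − f·u_t = u_t·(1−s−f) + s.
Here 1−s−f = 0.564 and s = 0.010.
u_1 = 0.063500 × 0.564 + 0.010 = 0.045814.
u_2 = 0.045814 × 0.564 + 0.010 = 0.035839.
u_3 = 0.035839 × 0.564 + 0.010 = 0.030213.
u_4 = 0.030213 × 0.564 + 0.010 = 0.027040.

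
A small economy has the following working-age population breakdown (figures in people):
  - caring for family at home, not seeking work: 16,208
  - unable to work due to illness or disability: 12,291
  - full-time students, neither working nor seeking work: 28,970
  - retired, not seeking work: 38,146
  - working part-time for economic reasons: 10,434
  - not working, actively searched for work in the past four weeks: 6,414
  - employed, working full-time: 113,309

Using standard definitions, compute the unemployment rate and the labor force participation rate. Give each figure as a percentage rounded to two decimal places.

Unemployment rate ≈ 4.93%; labor force participation rate ≈ 57.65%.

Employed = 10,434 + 113,309 = 123,743 (anyone who worked, including part-time for economic reasons, counts as employed).
Unemployed = 6,414.
Labor force = 123,743 + 6,414 = 130,157.
Not in labor force = 16,208 + 12,291 + 28,970 + 38,146 = 95,615 (those not working and not actively searching are outside the labor force).
Civilian working-age population = 130,157 + 95,615 = 225,772.
Unemployment rate = 6,414 / 130,157 = 4.93%.
Labor force participation rate = 130,157 / 225,772 = 57.65%.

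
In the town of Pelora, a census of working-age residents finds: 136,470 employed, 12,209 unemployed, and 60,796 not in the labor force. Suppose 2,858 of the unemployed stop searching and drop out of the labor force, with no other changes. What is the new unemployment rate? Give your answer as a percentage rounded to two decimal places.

New unemployment rate ≈ 6.41%.

Initially, labor force = 136,470 + 12,209 = 148,679, so u = 12,209/148,679 = 8.21%.
After the change, unemployed and labor force both fall by 2,858 → E = 136,470, U = 9,351, labor force = 145,821.
New unemployment rate = 9,351 / 145,821 = 6.41%.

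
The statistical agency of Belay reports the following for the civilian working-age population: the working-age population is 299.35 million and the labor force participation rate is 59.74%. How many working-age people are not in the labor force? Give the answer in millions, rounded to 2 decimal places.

About 120.52 million are not in the labor force.

Share not in the labor force = 1 − 0.5974 = 0.4026.
Not in labor force = 0.4026 × 299.35 ≈ 120.52 million.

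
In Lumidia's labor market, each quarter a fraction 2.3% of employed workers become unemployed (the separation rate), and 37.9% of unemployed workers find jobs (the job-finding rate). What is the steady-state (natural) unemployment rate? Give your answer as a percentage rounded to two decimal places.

At steady state the flows balance: s·E = f·U, so U/(E+U) = s/(s+f).
u* = 2.3 / (2.3 + 37.9) = 2.3 / 40.20 = 5.72%.

Steady-state unemployment rate ≈ 5.72%.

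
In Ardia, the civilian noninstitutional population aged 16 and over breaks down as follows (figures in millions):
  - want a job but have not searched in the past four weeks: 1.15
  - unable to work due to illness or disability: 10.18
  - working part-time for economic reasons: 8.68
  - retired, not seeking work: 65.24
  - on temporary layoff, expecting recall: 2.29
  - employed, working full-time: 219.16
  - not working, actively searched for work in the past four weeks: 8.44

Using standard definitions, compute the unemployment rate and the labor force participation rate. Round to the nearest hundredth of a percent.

Unemployment rate ≈ 4.50%; labor force participation rate ≈ 75.70%.

Employed = 8.68 + 219.16 = 227.84 million (anyone who worked, including part-time for economic reasons, counts as employed).
Unemployed = 2.29 + 8.44 = 10.73 million (jobless and actively searching, or on temporary layoff).
Labor force = 227.84 + 10.73 = 238.57 million.
Not in labor force = 1.15 + 10.18 + 65.24 = 76.57 million (those not working and not actively searching are outside the labor force — including those who want a job but have given up searching).
Civilian working-age population = 238.57 + 76.57 = 315.14 million.
Unemployment rate = 10.73 / 238.57 = 4.50%.
Labor force participation rate = 238.57 / 315.14 = 75.70%.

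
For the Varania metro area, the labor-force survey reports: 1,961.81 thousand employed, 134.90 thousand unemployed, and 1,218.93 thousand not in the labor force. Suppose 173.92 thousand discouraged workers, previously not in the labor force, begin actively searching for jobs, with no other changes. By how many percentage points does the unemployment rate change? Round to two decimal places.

Initially, labor force = 1,961.81 + 134.90 = 2,096.71 thousand, so u = 134.90/2,096.71 = 6.43%.
After the change, unemployed and labor force both rise by 173.92 → E = 1,961.81, U = 308.82, labor force = 2,270.63 thousand.
New unemployment rate = 308.82 / 2,270.63 = 13.60%.
Change = 13.60% − 6.43% = +7.17 percentage points.

The unemployment rate changes by +7.17 percentage points.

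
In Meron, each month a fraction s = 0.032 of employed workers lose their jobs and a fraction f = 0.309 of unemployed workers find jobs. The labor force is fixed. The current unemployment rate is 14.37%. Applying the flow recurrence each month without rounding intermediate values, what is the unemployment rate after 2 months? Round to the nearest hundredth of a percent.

With a fixed labor force, u_{t+1} = u_t + s·(1−u_t) − f·u_t = u_t·(1−s−f) + s.
Here 1−s−f = 0.659 and s = 0.032.
u_1 = 0.143700 × 0.659 + 0.032 = 0.126698.
u_2 = 0.126698 × 0.659 + 0.032 = 0.115494.

Unemployment rate after two months ≈ 11.55%.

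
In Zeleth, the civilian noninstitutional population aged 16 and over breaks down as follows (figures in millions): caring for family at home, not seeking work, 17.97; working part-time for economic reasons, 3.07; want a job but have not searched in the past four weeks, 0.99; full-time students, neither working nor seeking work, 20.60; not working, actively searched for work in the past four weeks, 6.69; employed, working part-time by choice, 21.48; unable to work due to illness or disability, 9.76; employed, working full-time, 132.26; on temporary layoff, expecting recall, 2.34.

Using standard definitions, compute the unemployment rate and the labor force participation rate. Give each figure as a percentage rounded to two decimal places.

Unemployment rate ≈ 5.45%; labor force participation rate ≈ 77.08%.

Employed = 3.07 + 21.48 + 132.26 = 156.81 million (anyone who worked, including part-time for economic reasons, counts as employed).
Unemployed = 6.69 + 2.34 = 9.03 million (jobless and actively searching, or on temporary layoff).
Labor force = 156.81 + 9.03 = 165.84 million.
Not in labor force = 17.97 + 0.99 + 20.60 + 9.76 = 49.32 million (those not working and not actively searching are outside the labor force — including those who want a job but have given up searching).
Civilian working-age population = 165.84 + 49.32 = 215.16 million.
Unemployment rate = 9.03 / 165.84 = 5.45%.
Labor force participation rate = 165.84 / 215.16 = 77.08%.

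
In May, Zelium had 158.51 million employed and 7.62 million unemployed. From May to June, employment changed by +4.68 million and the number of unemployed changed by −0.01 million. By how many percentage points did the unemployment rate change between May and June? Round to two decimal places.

May: labor force = 158.51 + 7.62 = 166.13; u = 7.62/166.13 = 4.59%.
June: labor force = 163.19 + 7.61 = 170.80; u = 7.61/170.80 = 4.46%.
Change = 4.46% − 4.59% = −0.13 pp.

The unemployment rate changed by −0.13 percentage points.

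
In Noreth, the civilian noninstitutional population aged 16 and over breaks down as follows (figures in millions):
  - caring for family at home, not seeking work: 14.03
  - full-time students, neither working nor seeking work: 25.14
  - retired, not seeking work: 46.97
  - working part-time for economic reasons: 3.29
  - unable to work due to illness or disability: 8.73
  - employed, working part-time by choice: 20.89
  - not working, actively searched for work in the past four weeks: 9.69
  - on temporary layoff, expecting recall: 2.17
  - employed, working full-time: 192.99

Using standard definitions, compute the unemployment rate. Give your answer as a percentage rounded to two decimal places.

Unemployment rate ≈ 5.18%.

Employed = 3.29 + 20.89 + 192.99 = 217.17 million (anyone who worked, including part-time for economic reasons, counts as employed).
Unemployed = 9.69 + 2.17 = 11.86 million (jobless and actively searching, or on temporary layoff).
Labor force = 217.17 + 11.86 = 229.03 million.
Unemployment rate = 11.86 / 229.03 = 5.18%.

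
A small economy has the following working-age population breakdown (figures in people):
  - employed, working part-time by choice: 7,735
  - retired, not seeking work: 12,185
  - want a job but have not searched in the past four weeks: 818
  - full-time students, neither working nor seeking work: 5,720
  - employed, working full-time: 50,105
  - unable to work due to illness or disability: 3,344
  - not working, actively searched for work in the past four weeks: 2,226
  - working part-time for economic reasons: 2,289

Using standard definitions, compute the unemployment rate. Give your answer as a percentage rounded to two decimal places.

Unemployment rate ≈ 3.57%.

Employed = 7,735 + 50,105 + 2,289 = 60,129 (anyone who worked, including part-time for economic reasons, counts as employed).
Unemployed = 2,226.
Labor force = 60,129 + 2,226 = 62,355.
Unemployment rate = 2,226 / 62,355 = 3.57%.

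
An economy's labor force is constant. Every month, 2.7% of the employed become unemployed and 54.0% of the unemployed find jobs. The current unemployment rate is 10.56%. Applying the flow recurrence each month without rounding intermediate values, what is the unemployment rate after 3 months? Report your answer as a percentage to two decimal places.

Unemployment rate after three months ≈ 5.23%.

With a fixed labor force, u_{t+1} = u_t + s·(1−u_t) − f·u_t = u_t·(1−s−f) + s.
Here 1−s−f = 0.433 and s = 0.027.
u_1 = 0.105600 × 0.433 + 0.027 = 0.072725.
u_2 = 0.072725 × 0.433 + 0.027 = 0.058490.
u_3 = 0.058490 × 0.433 + 0.027 = 0.052326.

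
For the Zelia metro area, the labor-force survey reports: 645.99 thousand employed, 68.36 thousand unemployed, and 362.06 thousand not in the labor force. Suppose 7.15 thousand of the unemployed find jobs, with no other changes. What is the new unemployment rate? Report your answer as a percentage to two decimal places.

New unemployment rate ≈ 8.57%.

Initially, labor force = 645.99 + 68.36 = 714.35 thousand, so u = 68.36/714.35 = 9.57%.
After the change, unemployed falls and employed rises by 7.15; labor force unchanged → E = 653.14, U = 61.21, labor force = 714.35 thousand.
New unemployment rate = 61.21 / 714.35 = 8.57%.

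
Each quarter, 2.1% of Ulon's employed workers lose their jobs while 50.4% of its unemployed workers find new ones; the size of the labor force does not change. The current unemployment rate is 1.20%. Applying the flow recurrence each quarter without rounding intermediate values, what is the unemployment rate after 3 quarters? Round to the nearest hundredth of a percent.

Unemployment rate after three quarters ≈ 3.70%.

With a fixed labor force, u_{t+1} = u_t + s·(1−u_t) − f·u_t = u_t·(1−s−f) + s.
Here 1−s−f = 0.475 and s = 0.021.
u_1 = 0.012000 × 0.475 + 0.021 = 0.026700.
u_2 = 0.026700 × 0.475 + 0.021 = 0.033683.
u_3 = 0.033683 × 0.475 + 0.021 = 0.036999.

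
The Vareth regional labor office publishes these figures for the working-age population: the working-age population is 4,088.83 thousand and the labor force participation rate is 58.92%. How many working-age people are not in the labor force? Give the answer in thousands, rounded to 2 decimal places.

About 1,679.69 thousand are not in the labor force.

Share not in the labor force = 1 − 0.5892 = 0.4108.
Not in labor force = 0.4108 × 4,088.83 ≈ 1,679.69 thousand.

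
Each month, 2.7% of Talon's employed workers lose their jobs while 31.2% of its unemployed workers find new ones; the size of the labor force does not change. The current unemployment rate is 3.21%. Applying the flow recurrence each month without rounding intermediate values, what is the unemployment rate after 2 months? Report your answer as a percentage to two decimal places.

Unemployment rate after two months ≈ 5.89%.

With a fixed labor force, u_{t+1} = u_t + s·(1−u_t) − f·u_t = u_t·(1−s−f) + s.
Here 1−s−f = 0.661 and s = 0.027.
u_1 = 0.032100 × 0.661 + 0.027 = 0.048218.
u_2 = 0.048218 × 0.661 + 0.027 = 0.058872.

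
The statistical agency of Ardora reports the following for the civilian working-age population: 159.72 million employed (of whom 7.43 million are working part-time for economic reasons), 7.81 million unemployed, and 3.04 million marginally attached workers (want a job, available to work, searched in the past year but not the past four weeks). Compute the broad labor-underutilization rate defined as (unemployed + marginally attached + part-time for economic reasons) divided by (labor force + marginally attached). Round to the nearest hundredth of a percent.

Broad underutilization rate ≈ 10.72%.

Labor force = 159.72 + 7.81 = 167.53 million.
Numerator = 7.81 + 3.04 + 7.43 = 18.28 million.
Denominator = 167.53 + 3.04 = 170.57 million.
Broad rate = 18.28 / 170.57 = 10.72%.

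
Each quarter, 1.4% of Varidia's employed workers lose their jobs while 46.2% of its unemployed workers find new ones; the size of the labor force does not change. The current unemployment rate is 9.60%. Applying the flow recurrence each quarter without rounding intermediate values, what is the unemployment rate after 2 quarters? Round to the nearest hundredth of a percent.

With a fixed labor force, u_{t+1} = u_t + s·(1−u_t) − f·u_t = u_t·(1−s−f) + s.
Here 1−s−f = 0.524 and s = 0.014.
u_1 = 0.096000 × 0.524 + 0.014 = 0.064304.
u_2 = 0.064304 × 0.524 + 0.014 = 0.047695.

Unemployment rate after two quarters ≈ 4.77%.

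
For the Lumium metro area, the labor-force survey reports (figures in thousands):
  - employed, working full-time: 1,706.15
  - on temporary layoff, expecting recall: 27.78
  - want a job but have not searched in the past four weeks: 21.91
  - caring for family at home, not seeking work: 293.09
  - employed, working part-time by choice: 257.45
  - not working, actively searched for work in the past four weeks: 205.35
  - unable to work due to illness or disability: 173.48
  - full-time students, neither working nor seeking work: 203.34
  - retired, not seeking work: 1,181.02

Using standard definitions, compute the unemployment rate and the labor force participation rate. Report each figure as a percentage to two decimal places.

Employed = 1,706.15 + 257.45 = 1,963.60 thousand.
Unemployed = 27.78 + 205.35 = 233.13 thousand (jobless and actively searching, or on temporary layoff).
Labor force = 1,963.60 + 233.13 = 2,196.73 thousand.
Not in labor force = 21.91 + 293.09 + 173.48 + 203.34 + 1,181.02 = 1,872.84 thousand (those not working and not actively searching are outside the labor force — including those who want a job but have given up searching).
Civilian working-age population = 2,196.73 + 1,872.84 = 4,069.57 thousand.
Unemployment rate = 233.13 / 2,196.73 = 10.61%.
Labor force participation rate = 2,196.73 / 4,069.57 = 53.98%.

Unemployment rate ≈ 10.61%; labor force participation rate ≈ 53.98%.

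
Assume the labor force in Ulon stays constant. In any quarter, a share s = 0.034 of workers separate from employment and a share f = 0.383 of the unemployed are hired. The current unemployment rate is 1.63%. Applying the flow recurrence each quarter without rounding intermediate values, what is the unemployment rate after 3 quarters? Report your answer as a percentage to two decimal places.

With a fixed labor force, u_{t+1} = u_t + s·(1−u_t) − f·u_t = u_t·(1−s−f) + s.
Here 1−s−f = 0.583 and s = 0.034.
u_1 = 0.016300 × 0.583 + 0.034 = 0.043503.
u_2 = 0.043503 × 0.583 + 0.034 = 0.059362.
u_3 = 0.059362 × 0.583 + 0.034 = 0.068608.

Unemployment rate after three quarters ≈ 6.86%.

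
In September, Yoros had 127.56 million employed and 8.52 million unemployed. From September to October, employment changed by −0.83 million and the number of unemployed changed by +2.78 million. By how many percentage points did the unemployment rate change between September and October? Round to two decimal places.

September: labor force = 127.56 + 8.52 = 136.08; u = 8.52/136.08 = 6.26%.
October: labor force = 126.73 + 11.30 = 138.03; u = 11.30/138.03 = 8.19%.
Change = 8.19% − 6.26% = +1.93 pp.

The unemployment rate changed by +1.93 percentage points.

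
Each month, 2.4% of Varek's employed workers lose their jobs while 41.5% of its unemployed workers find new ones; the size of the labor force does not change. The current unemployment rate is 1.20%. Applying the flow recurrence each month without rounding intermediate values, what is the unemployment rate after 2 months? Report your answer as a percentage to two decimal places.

Unemployment rate after two months ≈ 4.12%.

With a fixed labor force, u_{t+1} = u_t + s·(1−u_t) − f·u_t = u_t·(1−s−f) + s.
Here 1−s−f = 0.561 and s = 0.024.
u_1 = 0.012000 × 0.561 + 0.024 = 0.030732.
u_2 = 0.030732 × 0.561 + 0.024 = 0.041241.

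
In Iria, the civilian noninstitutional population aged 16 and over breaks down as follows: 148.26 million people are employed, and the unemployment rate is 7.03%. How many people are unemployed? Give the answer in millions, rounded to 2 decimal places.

About 11.21 million are unemployed.

Let U be the number unemployed. The labor force is E + U, and U/(E+U) = 0.0703.
So U = 0.0703 × 148.26 / (1 − 0.0703) = 10.4227 / 0.9297 ≈ 11.21 million.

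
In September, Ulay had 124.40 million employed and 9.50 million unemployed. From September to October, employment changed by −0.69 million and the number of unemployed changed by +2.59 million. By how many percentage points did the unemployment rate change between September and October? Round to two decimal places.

The unemployment rate changed by +1.81 percentage points.

September: labor force = 124.40 + 9.50 = 133.90; u = 9.50/133.90 = 7.09%.
October: labor force = 123.71 + 12.09 = 135.80; u = 12.09/135.80 = 8.90%.
Change = 8.90% − 7.09% = +1.81 pp.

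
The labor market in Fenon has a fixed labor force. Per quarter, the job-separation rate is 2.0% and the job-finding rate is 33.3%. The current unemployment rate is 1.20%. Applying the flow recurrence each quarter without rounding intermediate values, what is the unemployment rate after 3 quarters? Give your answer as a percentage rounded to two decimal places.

With a fixed labor force, u_{t+1} = u_t + s·(1−u_t) − f·u_t = u_t·(1−s−f) + s.
Here 1−s−f = 0.647 and s = 0.020.
u_1 = 0.012000 × 0.647 + 0.020 = 0.027764.
u_2 = 0.027764 × 0.647 + 0.020 = 0.037963.
u_3 = 0.037963 × 0.647 + 0.020 = 0.044562.

Unemployment rate after three quarters ≈ 4.46%.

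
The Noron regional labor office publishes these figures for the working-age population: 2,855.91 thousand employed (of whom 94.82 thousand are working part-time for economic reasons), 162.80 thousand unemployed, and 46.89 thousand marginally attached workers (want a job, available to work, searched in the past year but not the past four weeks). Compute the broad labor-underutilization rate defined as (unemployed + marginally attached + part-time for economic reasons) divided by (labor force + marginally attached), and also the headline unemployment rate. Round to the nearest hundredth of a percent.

Labor force = 2,855.91 + 162.80 = 3,018.71 thousand.
Numerator = 162.80 + 46.89 + 94.82 = 304.51 thousand.
Denominator = 3,018.71 + 46.89 = 3,065.60 thousand.
Broad rate = 304.51 / 3,065.60 = 9.93%.
Headline unemployment rate = 162.80 / 3,018.71 = 5.39%.

Broad underutilization rate ≈ 9.93%; headline unemployment rate ≈ 5.39%.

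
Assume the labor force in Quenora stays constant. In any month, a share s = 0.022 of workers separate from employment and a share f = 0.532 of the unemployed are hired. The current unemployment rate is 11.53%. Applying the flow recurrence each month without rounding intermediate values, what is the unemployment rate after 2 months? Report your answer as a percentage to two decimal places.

With a fixed labor force, u_{t+1} = u_t + s·(1−u_t) − f·u_t = u_t·(1−s−f) + s.
Here 1−s−f = 0.446 and s = 0.022.
u_1 = 0.115300 × 0.446 + 0.022 = 0.073424.
u_2 = 0.073424 × 0.446 + 0.022 = 0.054747.

Unemployment rate after two months ≈ 5.47%.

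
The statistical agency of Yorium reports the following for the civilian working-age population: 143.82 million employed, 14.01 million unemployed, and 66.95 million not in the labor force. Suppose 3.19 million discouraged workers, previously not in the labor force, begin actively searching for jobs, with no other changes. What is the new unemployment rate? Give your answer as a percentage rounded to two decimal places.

New unemployment rate ≈ 10.68%.

Initially, labor force = 143.82 + 14.01 = 157.83 million, so u = 14.01/157.83 = 8.88%.
After the change, unemployed and labor force both rise by 3.19 → E = 143.82, U = 17.20, labor force = 161.02 million.
New unemployment rate = 17.20 / 161.02 = 10.68%.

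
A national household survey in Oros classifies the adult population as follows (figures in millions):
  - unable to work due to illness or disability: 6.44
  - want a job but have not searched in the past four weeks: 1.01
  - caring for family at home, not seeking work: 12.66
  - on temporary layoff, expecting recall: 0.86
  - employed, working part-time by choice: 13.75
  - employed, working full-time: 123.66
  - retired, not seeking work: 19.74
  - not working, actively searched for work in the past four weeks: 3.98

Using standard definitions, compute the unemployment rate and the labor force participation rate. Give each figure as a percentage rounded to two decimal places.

Unemployment rate ≈ 3.40%; labor force participation rate ≈ 78.12%.

Employed = 13.75 + 123.66 = 137.41 million.
Unemployed = 0.86 + 3.98 = 4.84 million (jobless and actively searching, or on temporary layoff).
Labor force = 137.41 + 4.84 = 142.25 million.
Not in labor force = 6.44 + 1.01 + 12.66 + 19.74 = 39.85 million (those not working and not actively searching are outside the labor force — including those who want a job but have given up searching).
Civilian working-age population = 142.25 + 39.85 = 182.10 million.
Unemployment rate = 4.84 / 142.25 = 3.40%.
Labor force participation rate = 142.25 / 182.10 = 78.12%.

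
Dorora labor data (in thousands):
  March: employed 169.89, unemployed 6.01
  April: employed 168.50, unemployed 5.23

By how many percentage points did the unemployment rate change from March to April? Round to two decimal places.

March: labor force = 169.89 + 6.01 = 175.90; u = 6.01/175.90 = 3.42%.
April: labor force = 168.50 + 5.23 = 173.73; u = 5.23/173.73 = 3.01%.
Change = 3.01% − 3.42% = −0.41 pp.

The unemployment rate changed by −0.41 percentage points.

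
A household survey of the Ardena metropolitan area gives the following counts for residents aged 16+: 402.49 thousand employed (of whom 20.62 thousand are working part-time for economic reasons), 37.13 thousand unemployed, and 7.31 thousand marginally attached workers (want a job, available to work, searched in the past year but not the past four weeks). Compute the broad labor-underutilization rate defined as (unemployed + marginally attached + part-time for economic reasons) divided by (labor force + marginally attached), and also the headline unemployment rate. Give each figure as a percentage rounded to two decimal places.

Labor force = 402.49 + 37.13 = 439.62 thousand.
Numerator = 37.13 + 7.31 + 20.62 = 65.06 thousand.
Denominator = 439.62 + 7.31 = 446.93 thousand.
Broad rate = 65.06 / 446.93 = 14.56%.
Headline unemployment rate = 37.13 / 439.62 = 8.45%.

Broad underutilization rate ≈ 14.56%; headline unemployment rate ≈ 8.45%.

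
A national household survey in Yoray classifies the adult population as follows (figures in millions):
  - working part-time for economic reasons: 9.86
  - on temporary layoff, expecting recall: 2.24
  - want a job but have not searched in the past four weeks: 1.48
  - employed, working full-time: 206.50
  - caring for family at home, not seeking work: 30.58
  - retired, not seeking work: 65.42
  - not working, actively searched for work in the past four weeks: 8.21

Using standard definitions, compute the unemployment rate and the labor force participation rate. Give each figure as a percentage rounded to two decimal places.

Employed = 9.86 + 206.50 = 216.36 million (anyone who worked, including part-time for economic reasons, counts as employed).
Unemployed = 2.24 + 8.21 = 10.45 million (jobless and actively searching, or on temporary layoff).
Labor force = 216.36 + 10.45 = 226.81 million.
Not in labor force = 1.48 + 30.58 + 65.42 = 97.48 million (those not working and not actively searching are outside the labor force — including those who want a job but have given up searching).
Civilian working-age population = 226.81 + 97.48 = 324.29 million.
Unemployment rate = 10.45 / 226.81 = 4.61%.
Labor force participation rate = 226.81 / 324.29 = 69.94%.

Unemployment rate ≈ 4.61%; labor force participation rate ≈ 69.94%.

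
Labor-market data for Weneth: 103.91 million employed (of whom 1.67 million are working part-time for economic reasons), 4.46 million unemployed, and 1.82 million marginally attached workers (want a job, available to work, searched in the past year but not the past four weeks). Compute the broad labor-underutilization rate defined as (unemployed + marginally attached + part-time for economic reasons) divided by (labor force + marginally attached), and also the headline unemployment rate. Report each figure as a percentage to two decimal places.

Broad underutilization rate ≈ 7.21%; headline unemployment rate ≈ 4.12%.

Labor force = 103.91 + 4.46 = 108.37 million.
Numerator = 4.46 + 1.82 + 1.67 = 7.95 million.
Denominator = 108.37 + 1.82 = 110.19 million.
Broad rate = 7.95 / 110.19 = 7.21%.
Headline unemployment rate = 4.46 / 108.37 = 4.12%.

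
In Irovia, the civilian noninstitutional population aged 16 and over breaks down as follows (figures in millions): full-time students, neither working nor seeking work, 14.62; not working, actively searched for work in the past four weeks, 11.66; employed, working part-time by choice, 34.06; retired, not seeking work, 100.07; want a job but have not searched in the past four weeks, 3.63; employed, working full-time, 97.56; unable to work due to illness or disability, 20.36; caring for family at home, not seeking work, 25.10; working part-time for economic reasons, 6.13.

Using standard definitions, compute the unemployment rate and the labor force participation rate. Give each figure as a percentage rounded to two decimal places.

Employed = 34.06 + 97.56 + 6.13 = 137.75 million (anyone who worked, including part-time for economic reasons, counts as employed).
Unemployed = 11.66 million.
Labor force = 137.75 + 11.66 = 149.41 million.
Not in labor force = 14.62 + 100.07 + 3.63 + 20.36 + 25.10 = 163.78 million (those not working and not actively searching are outside the labor force — including those who want a job but have given up searching).
Civilian working-age population = 149.41 + 163.78 = 313.19 million.
Unemployment rate = 11.66 / 149.41 = 7.80%.
Labor force participation rate = 149.41 / 313.19 = 47.71%.

Unemployment rate ≈ 7.80%; labor force participation rate ≈ 47.71%.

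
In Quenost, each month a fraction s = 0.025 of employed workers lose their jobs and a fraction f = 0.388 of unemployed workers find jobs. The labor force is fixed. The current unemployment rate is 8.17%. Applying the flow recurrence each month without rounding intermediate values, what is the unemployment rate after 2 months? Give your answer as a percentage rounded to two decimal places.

With a fixed labor force, u_{t+1} = u_t + s·(1−u_t) − f·u_t = u_t·(1−s−f) + s.
Here 1−s−f = 0.587 and s = 0.025.
u_1 = 0.081700 × 0.587 + 0.025 = 0.072958.
u_2 = 0.072958 × 0.587 + 0.025 = 0.067826.

Unemployment rate after two months ≈ 6.78%.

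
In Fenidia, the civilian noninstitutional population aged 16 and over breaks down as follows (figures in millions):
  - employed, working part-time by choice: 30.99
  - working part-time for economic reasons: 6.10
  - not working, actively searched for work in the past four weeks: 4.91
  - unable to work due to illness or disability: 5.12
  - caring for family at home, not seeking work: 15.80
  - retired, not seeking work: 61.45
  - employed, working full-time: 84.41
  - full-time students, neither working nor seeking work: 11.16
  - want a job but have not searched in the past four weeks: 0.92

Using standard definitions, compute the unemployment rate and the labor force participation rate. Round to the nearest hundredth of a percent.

Unemployment rate ≈ 3.88%; labor force participation rate ≈ 57.24%.

Employed = 30.99 + 6.10 + 84.41 = 121.50 million (anyone who worked, including part-time for economic reasons, counts as employed).
Unemployed = 4.91 million.
Labor force = 121.50 + 4.91 = 126.41 million.
Not in labor force = 5.12 + 15.80 + 61.45 + 11.16 + 0.92 = 94.45 million (those not working and not actively searching are outside the labor force — including those who want a job but have given up searching).
Civilian working-age population = 126.41 + 94.45 = 220.86 million.
Unemployment rate = 4.91 / 126.41 = 3.88%.
Labor force participation rate = 126.41 / 220.86 = 57.24%.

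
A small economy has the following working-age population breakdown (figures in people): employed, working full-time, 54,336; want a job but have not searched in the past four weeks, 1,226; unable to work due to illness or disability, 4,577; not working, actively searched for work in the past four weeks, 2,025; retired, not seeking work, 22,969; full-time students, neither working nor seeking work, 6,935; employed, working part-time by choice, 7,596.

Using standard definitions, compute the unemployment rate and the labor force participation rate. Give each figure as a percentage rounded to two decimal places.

Unemployment rate ≈ 3.17%; labor force participation rate ≈ 64.17%.

Employed = 54,336 + 7,596 = 61,932.
Unemployed = 2,025.
Labor force = 61,932 + 2,025 = 63,957.
Not in labor force = 1,226 + 4,577 + 22,969 + 6,935 = 35,707 (those not working and not actively searching are outside the labor force — including those who want a job but have given up searching).
Civilian working-age population = 63,957 + 35,707 = 99,664.
Unemployment rate = 2,025 / 63,957 = 3.17%.
Labor force participation rate = 63,957 / 99,664 = 64.17%.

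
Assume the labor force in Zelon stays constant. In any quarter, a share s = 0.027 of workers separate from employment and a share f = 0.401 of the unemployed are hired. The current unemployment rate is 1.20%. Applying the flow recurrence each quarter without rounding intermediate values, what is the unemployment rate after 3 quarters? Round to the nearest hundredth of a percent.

With a fixed labor force, u_{t+1} = u_t + s·(1−u_t) − f·u_t = u_t·(1−s−f) + s.
Here 1−s−f = 0.572 and s = 0.027.
u_1 = 0.012000 × 0.572 + 0.027 = 0.033864.
u_2 = 0.033864 × 0.572 + 0.027 = 0.046370.
u_3 = 0.046370 × 0.572 + 0.027 = 0.053524.

Unemployment rate after three quarters ≈ 5.35%.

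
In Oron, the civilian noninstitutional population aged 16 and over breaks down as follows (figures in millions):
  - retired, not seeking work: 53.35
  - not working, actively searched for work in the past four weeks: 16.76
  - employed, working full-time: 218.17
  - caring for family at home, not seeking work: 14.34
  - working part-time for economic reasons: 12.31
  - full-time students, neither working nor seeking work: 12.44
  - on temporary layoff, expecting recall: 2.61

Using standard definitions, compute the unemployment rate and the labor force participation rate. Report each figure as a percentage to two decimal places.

Unemployment rate ≈ 7.75%; labor force participation rate ≈ 75.72%.

Employed = 218.17 + 12.31 = 230.48 million (anyone who worked, including part-time for economic reasons, counts as employed).
Unemployed = 16.76 + 2.61 = 19.37 million (jobless and actively searching, or on temporary layoff).
Labor force = 230.48 + 19.37 = 249.85 million.
Not in labor force = 53.35 + 14.34 + 12.44 = 80.13 million (those not working and not actively searching are outside the labor force).
Civilian working-age population = 249.85 + 80.13 = 329.98 million.
Unemployment rate = 19.37 / 249.85 = 7.75%.
Labor force participation rate = 249.85 / 329.98 = 75.72%.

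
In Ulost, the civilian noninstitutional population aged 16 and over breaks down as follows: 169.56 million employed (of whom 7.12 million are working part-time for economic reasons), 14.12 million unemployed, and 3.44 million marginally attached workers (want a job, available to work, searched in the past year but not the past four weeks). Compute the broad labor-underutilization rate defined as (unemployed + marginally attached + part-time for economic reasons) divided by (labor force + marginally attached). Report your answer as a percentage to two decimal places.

Labor force = 169.56 + 14.12 = 183.68 million.
Numerator = 14.12 + 3.44 + 7.12 = 24.68 million.
Denominator = 183.68 + 3.44 = 187.12 million.
Broad rate = 24.68 / 187.12 = 13.19%.

Broad underutilization rate ≈ 13.19%.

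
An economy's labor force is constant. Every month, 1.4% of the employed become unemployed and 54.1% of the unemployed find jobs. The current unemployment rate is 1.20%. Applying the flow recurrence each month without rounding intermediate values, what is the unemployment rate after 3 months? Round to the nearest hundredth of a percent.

Unemployment rate after three months ≈ 2.41%.

With a fixed labor force, u_{t+1} = u_t + s·(1−u_t) − f·u_t = u_t·(1−s−f) + s.
Here 1−s−f = 0.445 and s = 0.014.
u_1 = 0.012000 × 0.445 + 0.014 = 0.019340.
u_2 = 0.019340 × 0.445 + 0.014 = 0.022606.
u_3 = 0.022606 × 0.445 + 0.014 = 0.024060.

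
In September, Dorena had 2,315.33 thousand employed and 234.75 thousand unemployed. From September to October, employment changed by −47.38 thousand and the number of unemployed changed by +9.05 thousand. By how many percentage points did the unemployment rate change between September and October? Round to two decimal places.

The unemployment rate changed by +0.50 percentage points.

September: labor force = 2,315.33 + 234.75 = 2,550.08; u = 234.75/2,550.08 = 9.21%.
October: labor force = 2,267.95 + 243.80 = 2,511.75; u = 243.80/2,511.75 = 9.71%.
Change = 9.71% − 9.21% = +0.50 pp.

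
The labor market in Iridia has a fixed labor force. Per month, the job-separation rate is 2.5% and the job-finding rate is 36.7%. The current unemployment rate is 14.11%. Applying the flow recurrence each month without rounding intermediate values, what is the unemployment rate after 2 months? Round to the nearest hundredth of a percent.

Unemployment rate after two months ≈ 9.24%.

With a fixed labor force, u_{t+1} = u_t + s·(1−u_t) − f·u_t = u_t·(1−s−f) + s.
Here 1−s−f = 0.608 and s = 0.025.
u_1 = 0.141100 × 0.608 + 0.025 = 0.110789.
u_2 = 0.110789 × 0.608 + 0.025 = 0.092360.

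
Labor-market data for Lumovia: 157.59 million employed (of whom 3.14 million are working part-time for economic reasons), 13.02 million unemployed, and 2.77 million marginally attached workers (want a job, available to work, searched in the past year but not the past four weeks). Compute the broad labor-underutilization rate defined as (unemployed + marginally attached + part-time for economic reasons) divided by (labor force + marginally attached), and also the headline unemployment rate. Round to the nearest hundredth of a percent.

Labor force = 157.59 + 13.02 = 170.61 million.
Numerator = 13.02 + 2.77 + 3.14 = 18.93 million.
Denominator = 170.61 + 2.77 = 173.38 million.
Broad rate = 18.93 / 173.38 = 10.92%.
Headline unemployment rate = 13.02 / 170.61 = 7.63%.

Broad underutilization rate ≈ 10.92%; headline unemployment rate ≈ 7.63%.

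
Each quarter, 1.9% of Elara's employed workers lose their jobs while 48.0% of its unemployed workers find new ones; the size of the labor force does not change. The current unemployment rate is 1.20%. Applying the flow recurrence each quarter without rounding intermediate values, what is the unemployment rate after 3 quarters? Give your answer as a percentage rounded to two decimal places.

With a fixed labor force, u_{t+1} = u_t + s·(1−u_t) − f·u_t = u_t·(1−s−f) + s.
Here 1−s−f = 0.501 and s = 0.019.
u_1 = 0.012000 × 0.501 + 0.019 = 0.025012.
u_2 = 0.025012 × 0.501 + 0.019 = 0.031531.
u_3 = 0.031531 × 0.501 + 0.019 = 0.034797.

Unemployment rate after three quarters ≈ 3.48%.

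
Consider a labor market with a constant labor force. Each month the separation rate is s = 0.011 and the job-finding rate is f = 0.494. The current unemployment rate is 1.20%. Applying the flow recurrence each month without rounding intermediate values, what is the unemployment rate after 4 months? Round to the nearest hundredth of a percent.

With a fixed labor force, u_{t+1} = u_t + s·(1−u_t) − f·u_t = u_t·(1−s−f) + s.
Here 1−s−f = 0.495 and s = 0.011.
u_1 = 0.012000 × 0.495 + 0.011 = 0.016940.
u_2 = 0.016940 × 0.495 + 0.011 = 0.019385.
u_3 = 0.019385 × 0.495 + 0.011 = 0.020596.
u_4 = 0.020596 × 0.495 + 0.011 = 0.021195.

Unemployment rate after four months ≈ 2.12%.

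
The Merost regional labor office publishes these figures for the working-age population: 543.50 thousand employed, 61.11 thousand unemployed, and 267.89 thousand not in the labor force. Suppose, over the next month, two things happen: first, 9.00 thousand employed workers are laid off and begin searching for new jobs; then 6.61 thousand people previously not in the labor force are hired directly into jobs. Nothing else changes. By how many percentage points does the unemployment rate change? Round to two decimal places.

Initially, labor force = 543.50 + 61.11 = 604.61 thousand, so u = 61.11/604.61 = 10.11%.
After the first change, employed falls and unemployed rises by 9.00; labor force unchanged → E = 534.50, U = 70.11, labor force = 604.61 thousand.
After the second change, employed and labor force both rise by 6.61; unemployed unchanged → E = 541.11, U = 70.11, labor force = 611.22 thousand.
New unemployment rate = 70.11 / 611.22 = 11.47%.
Change = 11.47% − 10.11% = +1.36 percentage points.

The unemployment rate changes by +1.36 percentage points.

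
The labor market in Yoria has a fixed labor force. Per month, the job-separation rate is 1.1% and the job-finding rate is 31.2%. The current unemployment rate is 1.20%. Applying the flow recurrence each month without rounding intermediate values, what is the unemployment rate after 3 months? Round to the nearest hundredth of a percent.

With a fixed labor force, u_{t+1} = u_t + s·(1−u_t) − f·u_t = u_t·(1−s−f) + s.
Here 1−s−f = 0.677 and s = 0.011.
u_1 = 0.012000 × 0.677 + 0.011 = 0.019124.
u_2 = 0.019124 × 0.677 + 0.011 = 0.023947.
u_3 = 0.023947 × 0.677 + 0.011 = 0.027212.

Unemployment rate after three months ≈ 2.72%.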